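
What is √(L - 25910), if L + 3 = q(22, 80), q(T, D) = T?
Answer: I*√25891 ≈ 160.91*I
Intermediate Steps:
L = 19 (L = -3 + 22 = 19)
√(L - 25910) = √(19 - 25910) = √(-25891) = I*√25891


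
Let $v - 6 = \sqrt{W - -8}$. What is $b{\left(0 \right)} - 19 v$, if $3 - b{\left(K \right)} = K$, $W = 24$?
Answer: $-111 - 76 \sqrt{2} \approx -218.48$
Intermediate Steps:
$b{\left(K \right)} = 3 - K$
$v = 6 + 4 \sqrt{2}$ ($v = 6 + \sqrt{24 - -8} = 6 + \sqrt{24 + 8} = 6 + \sqrt{32} = 6 + 4 \sqrt{2} \approx 11.657$)
$b{\left(0 \right)} - 19 v = \left(3 - 0\right) - 19 \left(6 + 4 \sqrt{2}\right) = \left(3 + 0\right) - \left(114 + 76 \sqrt{2}\right) = 3 - \left(114 + 76 \sqrt{2}\right) = -111 - 76 \sqrt{2}$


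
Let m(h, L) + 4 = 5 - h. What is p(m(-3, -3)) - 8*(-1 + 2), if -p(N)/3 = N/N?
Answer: -11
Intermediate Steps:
m(h, L) = 1 - h (m(h, L) = -4 + (5 - h) = 1 - h)
p(N) = -3 (p(N) = -3*N/N = -3*1 = -3)
p(m(-3, -3)) - 8*(-1 + 2) = -3 - 8*(-1 + 2) = -3 - 8*1 = -3 - 8 = -11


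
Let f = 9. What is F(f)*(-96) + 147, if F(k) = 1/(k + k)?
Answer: 425/3 ≈ 141.67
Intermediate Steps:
F(k) = 1/(2*k)
F(f)*(-96) + 147 = ((½)/9)*(-96) + 147 = ((½)*(⅑))*(-96) + 147 = (1/18)*(-96) + 147 = -16/3 + 147 = 425/3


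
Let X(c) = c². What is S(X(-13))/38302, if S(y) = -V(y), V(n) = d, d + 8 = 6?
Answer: 1/19151 ≈ 5.2217e-5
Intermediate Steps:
d = -2 (d = -8 + 6 = -2)
V(n) = -2
S(y) = 2 (S(y) = -1*(-2) = 2)
S(X(-13))/38302 = 2/38302 = 2*(1/38302) = 1/19151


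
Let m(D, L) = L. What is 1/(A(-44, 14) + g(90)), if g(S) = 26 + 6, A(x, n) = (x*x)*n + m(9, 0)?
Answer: 1/27136 ≈ 3.6851e-5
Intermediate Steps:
A(x, n) = n*x**2 (A(x, n) = (x*x)*n + 0 = x**2*n + 0 = n*x**2 + 0 = n*x**2)
g(S) = 32
1/(A(-44, 14) + g(90)) = 1/(14*(-44)**2 + 32) = 1/(14*1936 + 32) = 1/(27104 + 32) = 1/27136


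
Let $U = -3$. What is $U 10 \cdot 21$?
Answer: $-630$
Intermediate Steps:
$U 10 \cdot 21 = \left(-3\right) 10 \cdot 21 = \left(-30\right) 21 = -630$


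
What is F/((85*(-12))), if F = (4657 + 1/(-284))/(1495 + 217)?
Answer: -1322587/495932160 ≈ -0.0026669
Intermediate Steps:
F = 1322587/486208 (F = (4657 - 1/284)/1712 = (1322587/284)*(1/1712) = 1322587/486208 ≈ 2.7202)
F/((85*(-12))) = 1322587/(486208*((85*(-12)))) = (1322587/486208)/(-1020) = (1322587/486208)*(-1/1020) = -1322587/495932160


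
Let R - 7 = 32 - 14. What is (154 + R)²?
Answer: 32041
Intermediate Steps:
R = 25 (R = 7 + (32 - 14) = 7 + 18 = 25)
(154 + R)² = (154 + 25)² = 179² = 32041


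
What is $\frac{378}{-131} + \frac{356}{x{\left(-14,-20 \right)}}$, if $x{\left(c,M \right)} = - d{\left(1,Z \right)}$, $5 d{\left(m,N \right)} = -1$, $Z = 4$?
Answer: $\frac{232802}{131} \approx 1777.1$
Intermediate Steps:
$d{\left(m,N \right)} = - \frac{1}{5}$ ($d{\left(m,N \right)} = \frac{1}{5} \left(-1\right) = - \frac{1}{5}$)
$x{\left(c,M \right)} = \frac{1}{5}$ ($x{\left(c,M \right)} = \left(-1\right) \left(- \frac{1}{5}\right) = \frac{1}{5}$)
$\frac{378}{-131} + \frac{356}{x{\left(-14,-20 \right)}} = \frac{378}{-131} + 356 \frac{1}{\frac{1}{5}} = 378 \left(- \frac{1}{131}\right) + 356 \cdot 5 = - \frac{378}{131} + 1780 = \frac{232802}{131}$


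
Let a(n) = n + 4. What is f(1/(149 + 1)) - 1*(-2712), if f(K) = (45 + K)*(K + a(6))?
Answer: 71153251/22500 ≈ 3162.4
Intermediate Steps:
a(n) = 4 + n
f(K) = (10 + K)*(45 + K) (f(K) = (45 + K)*(K + (4 + 6)) = (45 + K)*(K + 10) = (45 + K)*(10 + K) = (10 + K)*(45 + K))
f(1/(149 + 1)) - 1*(-2712) = (450 + (1/(149 + 1))² + 55/(149 + 1)) - 1*(-2712) = (450 + (1/150)² + 55/150) + 2712 = (450 + (1/150)² + 55*(1/150)) + 2712 = (450 + 1/22500 + 11/30) + 2712 = 10133251/22500 + 2712 = 71153251/22500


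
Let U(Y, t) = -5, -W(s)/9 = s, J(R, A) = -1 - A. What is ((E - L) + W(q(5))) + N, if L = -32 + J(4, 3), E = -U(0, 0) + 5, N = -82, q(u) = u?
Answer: -81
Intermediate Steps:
W(s) = -9*s
E = 10 (E = -1*(-5) + 5 = 5 + 5 = 10)
L = -36 (L = -32 + (-1 - 1*3) = -32 + (-1 - 3) = -32 - 4 = -36)
((E - L) + W(q(5))) + N = ((10 - 1*(-36)) - 9*5) - 82 = ((10 + 36) - 45) - 82 = (46 - 45) - 82 = 1 - 82 = -81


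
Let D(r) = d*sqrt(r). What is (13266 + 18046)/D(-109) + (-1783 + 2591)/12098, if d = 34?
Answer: 404/6049 - 15656*I*sqrt(109)/1853 ≈ 0.066788 - 88.21*I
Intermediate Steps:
D(r) = 34*sqrt(r)
(13266 + 18046)/D(-109) + (-1783 + 2591)/12098 = (13266 + 18046)/((34*sqrt(-109))) + (-1783 + 2591)/12098 = 31312/((34*(I*sqrt(109)))) + 808*(1/12098) = 31312/((34*I*sqrt(109))) + 404/6049 = 31312*(-I*sqrt(109)/3706) + 404/6049 = -15656*I*sqrt(109)/1853 + 404/6049 = 404/6049 - 15656*I*sqrt(109)/1853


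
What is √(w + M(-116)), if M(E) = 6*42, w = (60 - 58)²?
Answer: 16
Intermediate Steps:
w = 4 (w = 2² = 4)
M(E) = 252
√(w + M(-116)) = √(4 + 252) = √256 = 16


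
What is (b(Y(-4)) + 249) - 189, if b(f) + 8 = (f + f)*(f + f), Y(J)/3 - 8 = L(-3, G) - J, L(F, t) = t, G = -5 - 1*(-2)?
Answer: 2968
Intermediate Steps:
G = -3 (G = -5 + 2 = -3)
Y(J) = 15 - 3*J (Y(J) = 24 + 3*(-3 - J) = 24 + (-9 - 3*J) = 15 - 3*J)
b(f) = -8 + 4*f**2 (b(f) = -8 + (f + f)*(f + f) = -8 + (2*f)*(2*f) = -8 + 4*f**2)
(b(Y(-4)) + 249) - 189 = ((-8 + 4*(15 - 3*(-4))**2) + 249) - 189 = ((-8 + 4*(15 + 12)**2) + 249) - 189 = ((-8 + 4*27**2) + 249) - 189 = ((-8 + 4*729) + 249) - 189 = ((-8 + 2916) + 249) - 189 = (2908 + 249) - 189 = 3157 - 189 = 2968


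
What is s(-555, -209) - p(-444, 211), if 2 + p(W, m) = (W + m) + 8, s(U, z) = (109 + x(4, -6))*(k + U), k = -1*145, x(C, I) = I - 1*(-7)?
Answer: -76773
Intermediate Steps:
x(C, I) = 7 + I (x(C, I) = I + 7 = 7 + I)
k = -145
s(U, z) = -15950 + 110*U (s(U, z) = (109 + (7 - 6))*(-145 + U) = (109 + 1)*(-145 + U) = 110*(-145 + U) = -15950 + 110*U)
p(W, m) = 6 + W + m (p(W, m) = -2 + ((W + m) + 8) = -2 + (8 + W + m) = 6 + W + m)
s(-555, -209) - p(-444, 211) = (-15950 + 110*(-555)) - (6 - 444 + 211) = (-15950 - 61050) - 1*(-227) = -77000 + 227 = -76773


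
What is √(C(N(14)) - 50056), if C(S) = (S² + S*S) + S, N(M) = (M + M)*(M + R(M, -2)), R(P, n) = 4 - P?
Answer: 2*I*√6214 ≈ 157.66*I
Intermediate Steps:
N(M) = 8*M (N(M) = (M + M)*(M + (4 - M)) = (2*M)*4 = 8*M)
C(S) = S + 2*S² (C(S) = (S² + S²) + S = 2*S² + S = S + 2*S²)
√(C(N(14)) - 50056) = √((8*14)*(1 + 2*(8*14)) - 50056) = √(112*(1 + 2*112) - 50056) = √(112*(1 + 224) - 50056) = √(112*225 - 50056) = √(25200 - 50056) = √(-24856) = 2*I*√6214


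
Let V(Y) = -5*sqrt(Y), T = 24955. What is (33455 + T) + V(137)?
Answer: 58410 - 5*sqrt(137) ≈ 58352.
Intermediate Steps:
(33455 + T) + V(137) = (33455 + 24955) - 5*sqrt(137) = 58410 - 5*sqrt(137)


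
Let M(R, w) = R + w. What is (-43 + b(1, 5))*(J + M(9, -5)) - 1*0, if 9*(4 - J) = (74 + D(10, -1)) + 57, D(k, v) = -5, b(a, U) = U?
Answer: 228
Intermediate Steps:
J = -10 (J = 4 - ((74 - 5) + 57)/9 = 4 - (69 + 57)/9 = 4 - 1/9*126 = 4 - 14 = -10)
(-43 + b(1, 5))*(J + M(9, -5)) - 1*0 = (-43 + 5)*(-10 + (9 - 5)) - 1*0 = -38*(-10 + 4) + 0 = -38*(-6) + 0 = 228 + 0 = 228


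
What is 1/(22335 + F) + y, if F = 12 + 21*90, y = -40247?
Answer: -975466538/24237 ≈ -40247.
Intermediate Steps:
F = 1902 (F = 12 + 1890 = 1902)
1/(22335 + F) + y = 1/(22335 + 1902) - 40247 = 1/24237 - 40247 = -975466538/24237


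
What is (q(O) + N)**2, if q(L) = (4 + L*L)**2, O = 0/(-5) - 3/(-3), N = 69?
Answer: 8836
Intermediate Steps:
O = 1 (O = 0*(-1/5) - 3*(-1/3) = 0 + 1 = 1)
q(L) = (4 + L**2)**2
(q(O) + N)**2 = ((4 + 1**2)**2 + 69)**2 = ((4 + 1)**2 + 69)**2 = (5**2 + 69)**2 = (25 + 69)**2 = 94**2 = 8836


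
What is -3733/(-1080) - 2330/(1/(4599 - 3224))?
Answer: -3460046267/1080 ≈ -3.2037e+6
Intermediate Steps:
-3733/(-1080) - 2330/(1/(4599 - 3224)) = -3733*(-1/1080) - 2330/(1/1375) = 3733/1080 - 2330/1/1375 = 3733/1080 - 2330*1375 = 3733/1080 - 3203750 = -3460046267/1080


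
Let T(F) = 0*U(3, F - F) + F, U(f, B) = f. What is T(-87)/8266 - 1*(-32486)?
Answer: 268529189/8266 ≈ 32486.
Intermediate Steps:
T(F) = F (T(F) = 0*3 + F = 0 + F = F)
T(-87)/8266 - 1*(-32486) = -87/8266 - 1*(-32486) = -87*1/8266 + 32486 = -87/8266 + 32486 = 268529189/8266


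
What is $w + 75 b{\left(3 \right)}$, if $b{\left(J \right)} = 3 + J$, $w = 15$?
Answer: $465$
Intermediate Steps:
$w + 75 b{\left(3 \right)} = 15 + 75 \left(3 + 3\right) = 15 + 75 \cdot 6 = 15 + 450 = 465$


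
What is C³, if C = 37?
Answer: 50653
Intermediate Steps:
C³ = 37³ = 50653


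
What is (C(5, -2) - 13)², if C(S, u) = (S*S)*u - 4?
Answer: 4489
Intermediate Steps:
C(S, u) = -4 + u*S² (C(S, u) = S²*u - 4 = u*S² - 4 = -4 + u*S²)
(C(5, -2) - 13)² = ((-4 - 2*5²) - 13)² = ((-4 - 2*25) - 13)² = ((-4 - 50) - 13)² = (-54 - 13)² = (-67)² = 4489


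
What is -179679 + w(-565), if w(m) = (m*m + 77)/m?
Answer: -101837937/565 ≈ -1.8024e+5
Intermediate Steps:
w(m) = (77 + m²)/m (w(m) = (m² + 77)/m = (77 + m²)/m)
-179679 + w(-565) = -179679 + (-565 + 77/(-565)) = -179679 + (-565 + 77*(-1/565)) = -179679 + (-565 - 77/565) = -179679 - 319302/565 = -101837937/565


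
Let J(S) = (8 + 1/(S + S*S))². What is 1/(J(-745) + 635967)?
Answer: 307226318400/195405462527138881 ≈ 1.5723e-6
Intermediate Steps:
J(S) = (8 + 1/(S + S²))²
1/(J(-745) + 635967) = 1/((1 + 8*(-745) + 8*(-745)²)²/((-745)²*(1 - 745)²) + 635967) = 1/((1/555025)*(1 - 5960 + 8*555025)²/(-744)² + 635967) = 1/((1/555025)*(1/553536)*(1 - 5960 + 4440200)² + 635967) = 1/((1/555025)*(1/553536)*4434241² + 635967) = 1/((1/555025)*(1/553536)*19662493246081 + 635967) = 1/(19662493246081/307226318400 + 635967) = 1/(195405462527138881/307226318400) = 307226318400/195405462527138881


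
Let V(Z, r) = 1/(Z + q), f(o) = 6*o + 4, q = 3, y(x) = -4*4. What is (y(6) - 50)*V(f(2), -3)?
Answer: -66/19 ≈ -3.4737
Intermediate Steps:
y(x) = -16
f(o) = 4 + 6*o
V(Z, r) = 1/(3 + Z) (V(Z, r) = 1/(Z + 3) = 1/(3 + Z))
(y(6) - 50)*V(f(2), -3) = (-16 - 50)/(3 + (4 + 6*2)) = -66/(3 + (4 + 12)) = -66/(3 + 16) = -66/19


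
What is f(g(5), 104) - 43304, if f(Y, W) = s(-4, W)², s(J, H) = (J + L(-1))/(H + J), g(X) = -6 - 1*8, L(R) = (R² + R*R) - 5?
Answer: -433039951/10000 ≈ -43304.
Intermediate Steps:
L(R) = -5 + 2*R² (L(R) = (R² + R²) - 5 = 2*R² - 5 = -5 + 2*R²)
g(X) = -14 (g(X) = -6 - 8 = -14)
s(J, H) = (-3 + J)/(H + J) (s(J, H) = (J + (-5 + 2*(-1)²))/(H + J) = (J + (-5 + 2*1))/(H + J) = (J + (-5 + 2))/(H + J) = (J - 3)/(H + J) = (-3 + J)/(H + J))
f(Y, W) = 49/(-4 + W)² (f(Y, W) = ((-3 - 4)/(W - 4))² = (-7/(-4 + W))² = 49/(-4 + W)²)
f(g(5), 104) - 43304 = 49/(-4 + 104)² - 43304 = 49/100² - 43304 = 49*(1/10000) - 43304 = 49/10000 - 43304 = -433039951/10000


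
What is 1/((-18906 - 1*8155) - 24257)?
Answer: -1/51318 ≈ -1.9486e-5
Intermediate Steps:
1/((-18906 - 1*8155) - 24257) = 1/((-18906 - 8155) - 24257) = 1/(-27061 - 24257) = 1/(-51318) = -1/51318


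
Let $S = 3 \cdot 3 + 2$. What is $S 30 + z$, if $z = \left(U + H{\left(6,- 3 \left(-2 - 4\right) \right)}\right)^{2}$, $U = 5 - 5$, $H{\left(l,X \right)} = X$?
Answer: $654$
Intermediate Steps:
$U = 0$ ($U = 5 - 5 = 0$)
$S = 11$ ($S = 9 + 2 = 11$)
$z = 324$ ($z = \left(0 - 3 \left(-2 - 4\right)\right)^{2} = \left(0 - -18\right)^{2} = \left(0 + 18\right)^{2} = 18^{2} = 324$)
$S 30 + z = 11 \cdot 30 + 324 = 330 + 324 = 654$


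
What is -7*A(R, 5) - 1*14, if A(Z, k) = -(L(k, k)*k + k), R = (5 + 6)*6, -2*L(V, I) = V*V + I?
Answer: -504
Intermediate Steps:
L(V, I) = -I/2 - V²/2 (L(V, I) = -(V*V + I)/2 = -(V² + I)/2 = -(I + V²)/2 = -I/2 - V²/2)
R = 66 (R = 11*6 = 66)
A(Z, k) = -k - k*(-k/2 - k²/2) (A(Z, k) = -((-k/2 - k²/2)*k + k) = -(k*(-k/2 - k²/2) + k) = -(k + k*(-k/2 - k²/2)) = -k - k*(-k/2 - k²/2))
-7*A(R, 5) - 1*14 = -7*5*(-2 + 5 + 5²)/2 - 1*14 = -7*5*(-2 + 5 + 25)/2 - 14 = -7*5*28/2 - 14 = -7*70 - 14 = -490 - 14 = -504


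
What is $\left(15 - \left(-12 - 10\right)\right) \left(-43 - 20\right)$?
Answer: $-2331$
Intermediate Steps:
$\left(15 - \left(-12 - 10\right)\right) \left(-43 - 20\right) = \left(15 - -22\right) \left(-63\right) = \left(15 + 22\right) \left(-63\right) = 37 \left(-63\right) = -2331$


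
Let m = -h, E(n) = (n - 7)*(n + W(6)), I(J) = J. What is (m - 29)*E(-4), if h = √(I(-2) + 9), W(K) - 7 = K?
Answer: 2871 + 99*√7 ≈ 3132.9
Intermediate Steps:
W(K) = 7 + K
E(n) = (-7 + n)*(13 + n) (E(n) = (n - 7)*(n + (7 + 6)) = (-7 + n)*(n + 13) = (-7 + n)*(13 + n))
h = √7 (h = √(-2 + 9) = √7 ≈ 2.6458)
m = -√7 ≈ -2.6458
(m - 29)*E(-4) = (-√7 - 29)*(-91 + (-4)² + 6*(-4)) = (-29 - √7)*(-91 + 16 - 24) = (-29 - √7)*(-99) = 2871 + 99*√7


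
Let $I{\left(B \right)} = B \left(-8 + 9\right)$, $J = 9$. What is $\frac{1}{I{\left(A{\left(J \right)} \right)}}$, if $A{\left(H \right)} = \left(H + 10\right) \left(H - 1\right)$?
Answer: $\frac{1}{152} \approx 0.0065789$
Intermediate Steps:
$A{\left(H \right)} = \left(-1 + H\right) \left(10 + H\right)$ ($A{\left(H \right)} = \left(10 + H\right) \left(-1 + H\right) = \left(-1 + H\right) \left(10 + H\right)$)
$I{\left(B \right)} = B$ ($I{\left(B \right)} = B 1 = B$)
$\frac{1}{I{\left(A{\left(J \right)} \right)}} = \frac{1}{-10 + 9^{2} + 9 \cdot 9} = \frac{1}{-10 + 81 + 81} = \frac{1}{152}$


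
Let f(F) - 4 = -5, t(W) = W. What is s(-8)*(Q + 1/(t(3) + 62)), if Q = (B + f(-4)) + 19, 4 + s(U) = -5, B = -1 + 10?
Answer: -15804/65 ≈ -243.14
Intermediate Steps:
f(F) = -1 (f(F) = 4 - 5 = -1)
B = 9
s(U) = -9 (s(U) = -4 - 5 = -9)
Q = 27 (Q = (9 - 1) + 19 = 8 + 19 = 27)
s(-8)*(Q + 1/(t(3) + 62)) = -9*(27 + 1/(3 + 62)) = -9*(27 + 1/65) = -9*1756/65 = -15804/65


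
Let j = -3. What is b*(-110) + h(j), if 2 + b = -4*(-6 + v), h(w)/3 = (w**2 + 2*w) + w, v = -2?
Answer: -3300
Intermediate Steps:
h(w) = 3*w**2 + 9*w (h(w) = 3*((w**2 + 2*w) + w) = 3*(w**2 + 3*w) = 3*w**2 + 9*w)
b = 30 (b = -2 - 4*(-6 - 2) = -2 - 4*(-8) = -2 + 32 = 30)
b*(-110) + h(j) = 30*(-110) + 3*(-3)*(3 - 3) = -3300 + 3*(-3)*0 = -3300 + 0 = -3300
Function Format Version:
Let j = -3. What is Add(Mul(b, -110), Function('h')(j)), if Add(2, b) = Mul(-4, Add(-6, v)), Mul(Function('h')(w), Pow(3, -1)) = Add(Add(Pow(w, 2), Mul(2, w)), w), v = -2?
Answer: -3300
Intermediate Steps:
Function('h')(w) = Add(Mul(3, Pow(w, 2)), Mul(9, w)) (Function('h')(w) = Mul(3, Add(Add(Pow(w, 2), Mul(2, w)), w)) = Mul(3, Add(Pow(w, 2), Mul(3, w))) = Add(Mul(3, Pow(w, 2)), Mul(9, w)))
b = 30 (b = Add(-2, Mul(-4, Add(-6, -2))) = Add(-2, Mul(-4, -8)) = Add(-2, 32) = 30)
Add(Mul(b, -110), Function('h')(j)) = Add(Mul(30, -110), Mul(3, -3, Add(3, -3))) = Add(-3300, Mul(3, -3, 0)) = Add(-3300, 0) = -3300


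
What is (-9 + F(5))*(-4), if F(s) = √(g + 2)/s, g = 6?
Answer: 36 - 8*√2/5 ≈ 33.737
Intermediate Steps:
F(s) = 2*√2/s (F(s) = √(6 + 2)/s = √8/s = (2*√2)/s = 2*√2/s)
(-9 + F(5))*(-4) = (-9 + 2*√2/5)*(-4) = 36 - 8*√2/5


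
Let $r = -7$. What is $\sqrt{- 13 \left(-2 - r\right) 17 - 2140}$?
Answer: $i \sqrt{3245} \approx 56.965 i$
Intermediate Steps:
$\sqrt{- 13 \left(-2 - r\right) 17 - 2140} = \sqrt{- 13 \left(-2 - -7\right) 17 - 2140} = \sqrt{- 13 \left(-2 + 7\right) 17 - 2140} = \sqrt{\left(-13\right) 5 \cdot 17 - 2140} = \sqrt{\left(-65\right) 17 - 2140} = \sqrt{-1105 - 2140} = \sqrt{-3245} = i \sqrt{3245}$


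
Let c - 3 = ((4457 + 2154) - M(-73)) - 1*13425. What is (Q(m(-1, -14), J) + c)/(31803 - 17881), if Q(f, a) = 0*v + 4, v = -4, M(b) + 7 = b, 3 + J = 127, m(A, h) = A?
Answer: -6727/13922 ≈ -0.48319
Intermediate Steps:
J = 124 (J = -3 + 127 = 124)
M(b) = -7 + b
c = -6731 (c = 3 + (((4457 + 2154) - (-7 - 73)) - 1*13425) = 3 + ((6611 - 1*(-80)) - 13425) = 3 + ((6611 + 80) - 13425) = 3 + (6691 - 13425) = 3 - 6734 = -6731)
Q(f, a) = 4 (Q(f, a) = 0*(-4) + 4 = 0 + 4 = 4)
(Q(m(-1, -14), J) + c)/(31803 - 17881) = (4 - 6731)/(31803 - 17881) = -6727/13922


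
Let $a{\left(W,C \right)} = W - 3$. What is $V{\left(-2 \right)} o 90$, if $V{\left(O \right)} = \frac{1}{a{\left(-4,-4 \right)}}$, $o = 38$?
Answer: $- \frac{3420}{7} \approx -488.57$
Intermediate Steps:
$a{\left(W,C \right)} = -3 + W$
$V{\left(O \right)} = - \frac{1}{7}$ ($V{\left(O \right)} = \frac{1}{-3 - 4} = \frac{1}{-7} = - \frac{1}{7}$)
$V{\left(-2 \right)} o 90 = \left(- \frac{1}{7}\right) 38 \cdot 90 = \left(- \frac{38}{7}\right) 90 = - \frac{3420}{7}$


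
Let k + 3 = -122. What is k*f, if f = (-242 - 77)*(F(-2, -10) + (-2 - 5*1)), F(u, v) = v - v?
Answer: -279125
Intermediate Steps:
k = -125 (k = -3 - 122 = -125)
F(u, v) = 0
f = 2233 (f = (-242 - 77)*(0 + (-2 - 5*1)) = -319*(0 + (-2 - 5)) = -319*(0 - 7) = -319*(-7) = 2233)
k*f = -125*2233 = -279125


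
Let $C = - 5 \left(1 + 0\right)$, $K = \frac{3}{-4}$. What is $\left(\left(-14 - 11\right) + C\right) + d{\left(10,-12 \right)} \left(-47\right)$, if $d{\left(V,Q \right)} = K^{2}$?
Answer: $- \frac{903}{16} \approx -56.438$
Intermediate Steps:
$K = - \frac{3}{4}$ ($K = 3 \left(- \frac{1}{4}\right) = - \frac{3}{4} \approx -0.75$)
$C = -5$ ($C = \left(-5\right) 1 = -5$)
$d{\left(V,Q \right)} = \frac{9}{16}$ ($d{\left(V,Q \right)} = \left(- \frac{3}{4}\right)^{2} = \frac{9}{16}$)
$\left(\left(-14 - 11\right) + C\right) + d{\left(10,-12 \right)} \left(-47\right) = \left(\left(-14 - 11\right) - 5\right) + \frac{9}{16} \left(-47\right) = \left(-25 - 5\right) - \frac{423}{16} = -30 - \frac{423}{16} = - \frac{903}{16}$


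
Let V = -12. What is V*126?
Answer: -1512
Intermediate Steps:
V*126 = -12*126 = -1512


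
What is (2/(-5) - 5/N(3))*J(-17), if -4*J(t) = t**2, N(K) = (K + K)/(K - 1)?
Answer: 8959/60 ≈ 149.32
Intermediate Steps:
N(K) = 2*K/(-1 + K) (N(K) = (2*K)/(-1 + K) = 2*K/(-1 + K))
J(t) = -t**2/4
(2/(-5) - 5/N(3))*J(-17) = (2/(-5) - 5/(2*3/(-1 + 3)))*(-1/4*(-17)**2) = (2*(-1/5) - 5/(2*3/2))*(-1/4*289) = (-2/5 - 5/(2*3*(1/2)))*(-289/4) = (-2/5 - 5/3)*(-289/4) = -31/15*(-289/4) = 8959/60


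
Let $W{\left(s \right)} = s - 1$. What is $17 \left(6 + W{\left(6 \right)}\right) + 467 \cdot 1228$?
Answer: $573663$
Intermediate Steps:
$W{\left(s \right)} = -1 + s$
$17 \left(6 + W{\left(6 \right)}\right) + 467 \cdot 1228 = 17 \left(6 + \left(-1 + 6\right)\right) + 467 \cdot 1228 = 17 \left(6 + 5\right) + 573476 = 17 \cdot 11 + 573476 = 187 + 573476 = 573663$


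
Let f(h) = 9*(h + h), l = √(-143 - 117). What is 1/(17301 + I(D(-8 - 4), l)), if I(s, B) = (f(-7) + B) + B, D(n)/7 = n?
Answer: 3435/58996333 - 4*I*√65/294981665 ≈ 5.8224e-5 - 1.0933e-7*I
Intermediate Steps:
D(n) = 7*n
l = 2*I*√65 (l = √(-260) = 2*I*√65 ≈ 16.125*I)
f(h) = 18*h (f(h) = 9*(2*h) = 18*h)
I(s, B) = -126 + 2*B (I(s, B) = (18*(-7) + B) + B = (-126 + B) + B = -126 + 2*B)
1/(17301 + I(D(-8 - 4), l)) = 1/(17301 + (-126 + 2*(2*I*√65))) = 1/(17301 + (-126 + 4*I*√65)) = 1/(17175 + 4*I*√65)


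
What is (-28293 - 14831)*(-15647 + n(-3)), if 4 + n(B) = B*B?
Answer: 674545608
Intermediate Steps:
n(B) = -4 + B² (n(B) = -4 + B*B = -4 + B²)
(-28293 - 14831)*(-15647 + n(-3)) = (-28293 - 14831)*(-15647 + (-4 + (-3)²)) = -43124*(-15647 + (-4 + 9)) = -43124*(-15647 + 5) = -43124*(-15642) = 674545608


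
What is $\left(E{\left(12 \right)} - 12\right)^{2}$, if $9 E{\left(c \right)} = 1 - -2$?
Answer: $\frac{1225}{9} \approx 136.11$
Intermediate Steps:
$E{\left(c \right)} = \frac{1}{3}$ ($E{\left(c \right)} = \frac{1 - -2}{9} = \frac{1 + 2}{9} = \frac{1}{9} \cdot 3 = \frac{1}{3}$)
$\left(E{\left(12 \right)} - 12\right)^{2} = \left(\frac{1}{3} - 12\right)^{2} = \left(- \frac{35}{3}\right)^{2} = \frac{1225}{9}$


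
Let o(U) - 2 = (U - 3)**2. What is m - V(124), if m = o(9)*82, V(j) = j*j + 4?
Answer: -12264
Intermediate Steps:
V(j) = 4 + j**2 (V(j) = j**2 + 4 = 4 + j**2)
o(U) = 2 + (-3 + U)**2 (o(U) = 2 + (U - 3)**2 = 2 + (-3 + U)**2)
m = 3116 (m = (2 + (-3 + 9)**2)*82 = (2 + 6**2)*82 = (2 + 36)*82 = 38*82 = 3116)
m - V(124) = 3116 - (4 + 124**2) = 3116 - (4 + 15376) = 3116 - 1*15380 = 3116 - 15380 = -12264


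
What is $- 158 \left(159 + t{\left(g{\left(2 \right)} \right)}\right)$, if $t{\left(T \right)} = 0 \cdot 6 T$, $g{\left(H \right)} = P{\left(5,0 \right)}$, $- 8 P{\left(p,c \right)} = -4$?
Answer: $-25122$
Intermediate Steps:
$P{\left(p,c \right)} = \frac{1}{2}$ ($P{\left(p,c \right)} = \left(- \frac{1}{8}\right) \left(-4\right) = \frac{1}{2}$)
$g{\left(H \right)} = \frac{1}{2}$
$t{\left(T \right)} = 0$ ($t{\left(T \right)} = 0 T = 0$)
$- 158 \left(159 + t{\left(g{\left(2 \right)} \right)}\right) = - 158 \left(159 + 0\right) = \left(-158\right) 159 = -25122$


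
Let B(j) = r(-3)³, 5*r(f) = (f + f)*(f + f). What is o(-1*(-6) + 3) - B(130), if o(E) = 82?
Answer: -36406/125 ≈ -291.25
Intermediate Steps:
r(f) = 4*f²/5 (r(f) = ((f + f)*(f + f))/5 = ((2*f)*(2*f))/5 = (4*f²)/5 = 4*f²/5)
B(j) = 46656/125 (B(j) = ((⅘)*(-3)²)³ = ((⅘)*9)³ = (36/5)³ = 46656/125)
o(-1*(-6) + 3) - B(130) = 82 - 1*46656/125 = 82 - 46656/125 = -36406/125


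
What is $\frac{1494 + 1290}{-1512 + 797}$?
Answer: $- \frac{2784}{715} \approx -3.8937$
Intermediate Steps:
$\frac{1494 + 1290}{-1512 + 797} = \frac{1}{-715} \cdot 2784 = \left(- \frac{1}{715}\right) 2784 = - \frac{2784}{715}$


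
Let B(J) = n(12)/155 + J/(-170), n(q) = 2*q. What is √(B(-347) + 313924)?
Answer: √8718640849310/5270 ≈ 560.29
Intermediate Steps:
B(J) = 24/155 - J/170 (B(J) = (2*12)/155 + J/(-170) = 24*(1/155) + J*(-1/170) = 24/155 - J/170)
√(B(-347) + 313924) = √((24/155 - 1/170*(-347)) + 313924) = √((24/155 + 347/170) + 313924) = √(11573/5270 + 313924) = √(1654391053/5270) = √8718640849310/5270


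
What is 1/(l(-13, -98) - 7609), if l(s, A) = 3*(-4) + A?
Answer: -1/7719 ≈ -0.00012955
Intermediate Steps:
l(s, A) = -12 + A
1/(l(-13, -98) - 7609) = 1/((-12 - 98) - 7609) = 1/(-110 - 7609) = 1/(-7719) = -1/7719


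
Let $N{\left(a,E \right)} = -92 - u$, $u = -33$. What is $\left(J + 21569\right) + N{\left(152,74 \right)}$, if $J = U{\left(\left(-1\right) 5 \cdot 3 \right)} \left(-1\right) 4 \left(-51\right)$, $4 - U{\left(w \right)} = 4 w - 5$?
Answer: $35586$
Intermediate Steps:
$U{\left(w \right)} = 9 - 4 w$ ($U{\left(w \right)} = 4 - \left(4 w - 5\right) = 4 - \left(-5 + 4 w\right) = 9 - 4 w$)
$N{\left(a,E \right)} = -59$ ($N{\left(a,E \right)} = -92 - -33 = -92 + 33 = -59$)
$J = 14076$ ($J = \left(9 - 4 \left(-1\right) 5 \cdot 3\right) \left(-1\right) 4 \left(-51\right) = \left(9 - 4 \left(\left(-5\right) 3\right)\right) \left(-1\right) 4 \left(-51\right) = \left(9 - -60\right) \left(-1\right) 4 \left(-51\right) = \left(9 + 60\right) \left(-1\right) 4 \left(-51\right) = 69 \left(-1\right) 4 \left(-51\right) = \left(-69\right) 4 \left(-51\right) = \left(-276\right) \left(-51\right) = 14076$)
$\left(J + 21569\right) + N{\left(152,74 \right)} = \left(14076 + 21569\right) - 59 = 35645 - 59 = 35586$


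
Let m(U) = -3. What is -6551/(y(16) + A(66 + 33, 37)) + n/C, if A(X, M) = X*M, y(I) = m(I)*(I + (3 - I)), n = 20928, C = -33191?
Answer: -293905153/121279914 ≈ -2.4234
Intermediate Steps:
y(I) = -9 (y(I) = -3*(I + (3 - I)) = -3*3 = -9)
A(X, M) = M*X
-6551/(y(16) + A(66 + 33, 37)) + n/C = -6551/(-9 + 37*(66 + 33)) + 20928/(-33191) = -6551/(-9 + 37*99) + 20928*(-1/33191) = -6551/(-9 + 3663) - 20928/33191 = -6551/3654 - 20928/33191 = -293905153/121279914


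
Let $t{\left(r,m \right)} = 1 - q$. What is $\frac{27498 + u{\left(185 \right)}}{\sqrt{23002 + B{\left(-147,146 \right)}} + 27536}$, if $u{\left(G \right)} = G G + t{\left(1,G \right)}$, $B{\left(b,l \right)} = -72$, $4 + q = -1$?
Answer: $\frac{849884872}{379104183} - \frac{61729 \sqrt{22930}}{758208366} \approx 2.2295$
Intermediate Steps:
$q = -5$ ($q = -4 - 1 = -5$)
$t{\left(r,m \right)} = 6$ ($t{\left(r,m \right)} = 1 - -5 = 1 + 5 = 6$)
$u{\left(G \right)} = 6 + G^{2}$ ($u{\left(G \right)} = G G + 6 = G^{2} + 6 = 6 + G^{2}$)
$\frac{27498 + u{\left(185 \right)}}{\sqrt{23002 + B{\left(-147,146 \right)}} + 27536} = \frac{27498 + \left(6 + 185^{2}\right)}{\sqrt{23002 - 72} + 27536} = \frac{27498 + \left(6 + 34225\right)}{\sqrt{22930} + 27536} = \frac{27498 + 34231}{27536 + \sqrt{22930}} = \frac{61729}{27536 + \sqrt{22930}}$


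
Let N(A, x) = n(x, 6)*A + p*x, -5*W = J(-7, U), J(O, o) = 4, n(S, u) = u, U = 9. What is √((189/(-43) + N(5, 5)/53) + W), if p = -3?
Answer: 2*I*√159461630/11395 ≈ 2.2164*I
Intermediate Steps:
W = -⅘ (W = -⅕*4 = -⅘ ≈ -0.80000)
N(A, x) = -3*x + 6*A (N(A, x) = 6*A - 3*x = -3*x + 6*A)
√((189/(-43) + N(5, 5)/53) + W) = √((189/(-43) + (-3*5 + 6*5)/53) - ⅘) = √((189*(-1/43) + (-15 + 30)*(1/53)) - ⅘) = √((-189/43 + 15*(1/53)) - ⅘) = √((-189/43 + 15/53) - ⅘) = √(-9372/2279 - ⅘) = √(-55976/11395) = 2*I*√159461630/11395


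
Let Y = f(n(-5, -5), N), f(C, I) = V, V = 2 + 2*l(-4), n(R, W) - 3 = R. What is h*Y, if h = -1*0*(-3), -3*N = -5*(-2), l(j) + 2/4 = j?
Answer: 0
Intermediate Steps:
n(R, W) = 3 + R
l(j) = -½ + j
N = -10/3 (N = -(-5)*(-2)/3 = -⅓*10 = -10/3 ≈ -3.3333)
V = -7 (V = 2 + 2*(-½ - 4) = 2 + 2*(-9/2) = 2 - 9 = -7)
f(C, I) = -7
h = 0 (h = 0*(-3) = 0)
Y = -7
h*Y = 0*(-7) = 0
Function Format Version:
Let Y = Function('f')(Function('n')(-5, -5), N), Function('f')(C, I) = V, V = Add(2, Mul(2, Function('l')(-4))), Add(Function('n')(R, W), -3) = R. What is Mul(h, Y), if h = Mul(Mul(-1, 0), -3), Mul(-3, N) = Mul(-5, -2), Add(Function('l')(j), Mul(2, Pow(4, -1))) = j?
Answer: 0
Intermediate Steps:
Function('n')(R, W) = Add(3, R)
Function('l')(j) = Add(Rational(-1, 2), j)
N = Rational(-10, 3) (N = Mul(Rational(-1, 3), Mul(-5, -2)) = Mul(Rational(-1, 3), 10) = Rational(-10, 3) ≈ -3.3333)
V = -7 (V = Add(2, Mul(2, Add(Rational(-1, 2), -4))) = Add(2, Mul(2, Rational(-9, 2))) = Add(2, -9) = -7)
Function('f')(C, I) = -7
h = 0 (h = Mul(0, -3) = 0)
Y = -7
Mul(h, Y) = Mul(0, -7) = 0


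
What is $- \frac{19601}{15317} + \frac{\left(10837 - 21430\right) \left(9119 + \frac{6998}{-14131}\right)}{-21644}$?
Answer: $\frac{1229463779983471}{275572078964} \approx 4461.5$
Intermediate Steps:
$- \frac{19601}{15317} + \frac{\left(10837 - 21430\right) \left(9119 + \frac{6998}{-14131}\right)}{-21644} = \left(-19601\right) \frac{1}{15317} + - 10593 \left(9119 + 6998 \left(- \frac{1}{14131}\right)\right) \left(- \frac{1}{21644}\right) = - \frac{1153}{901} + - 10593 \left(9119 - \frac{6998}{14131}\right) \left(- \frac{1}{21644}\right) = - \frac{1153}{901} + \left(-10593\right) \frac{128853591}{14131} \left(- \frac{1}{21644}\right) = - \frac{1153}{901} - - \frac{1364946089463}{305851364} = - \frac{1153}{901} + \frac{1364946089463}{305851364} = \frac{1229463779983471}{275572078964}$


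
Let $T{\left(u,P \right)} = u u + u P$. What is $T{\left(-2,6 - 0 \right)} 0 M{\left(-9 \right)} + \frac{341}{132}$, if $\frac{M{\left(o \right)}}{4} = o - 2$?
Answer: $\frac{31}{12} \approx 2.5833$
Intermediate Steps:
$T{\left(u,P \right)} = u^{2} + P u$
$M{\left(o \right)} = -8 + 4 o$ ($M{\left(o \right)} = 4 \left(o - 2\right) = 4 \left(-2 + o\right) = -8 + 4 o$)
$T{\left(-2,6 - 0 \right)} 0 M{\left(-9 \right)} + \frac{341}{132} = - 2 \left(\left(6 - 0\right) - 2\right) 0 \left(-8 + 4 \left(-9\right)\right) + \frac{341}{132} = - 2 \left(\left(6 + 0\right) - 2\right) 0 \left(-8 - 36\right) + 341 \cdot \frac{1}{132} = - 2 \left(6 - 2\right) 0 \left(-44\right) + \frac{31}{12} = \left(-2\right) 4 \cdot 0 \left(-44\right) + \frac{31}{12} = \left(-8\right) 0 \left(-44\right) + \frac{31}{12} = 0 \left(-44\right) + \frac{31}{12} = 0 + \frac{31}{12} = \frac{31}{12}$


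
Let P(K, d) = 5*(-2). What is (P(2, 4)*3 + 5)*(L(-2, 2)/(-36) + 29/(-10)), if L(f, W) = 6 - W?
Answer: 1355/18 ≈ 75.278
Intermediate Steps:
P(K, d) = -10
(P(2, 4)*3 + 5)*(L(-2, 2)/(-36) + 29/(-10)) = (-10*3 + 5)*((6 - 1*2)/(-36) + 29/(-10)) = (-30 + 5)*((6 - 2)*(-1/36) + 29*(-1/10)) = -25*(4*(-1/36) - 29/10) = -25*(-1/9 - 29/10) = -25*(-271/90) = 1355/18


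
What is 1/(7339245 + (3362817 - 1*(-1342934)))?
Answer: 1/12044996 ≈ 8.3022e-8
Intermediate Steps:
1/(7339245 + (3362817 - 1*(-1342934))) = 1/(7339245 + (3362817 + 1342934)) = 1/(7339245 + 4705751) = 1/12044996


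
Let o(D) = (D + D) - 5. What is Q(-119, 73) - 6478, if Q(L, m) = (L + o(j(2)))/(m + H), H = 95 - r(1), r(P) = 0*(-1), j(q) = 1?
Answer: -544213/84 ≈ -6478.7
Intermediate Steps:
r(P) = 0
o(D) = -5 + 2*D (o(D) = 2*D - 5 = -5 + 2*D)
H = 95 (H = 95 - 1*0 = 95 + 0 = 95)
Q(L, m) = (-3 + L)/(95 + m) (Q(L, m) = (L + (-5 + 2*1))/(m + 95) = (L + (-5 + 2))/(95 + m) = (L - 3)/(95 + m) = (-3 + L)/(95 + m))
Q(-119, 73) - 6478 = (-3 - 119)/(95 + 73) - 6478 = -122/168 - 6478 = (1/168)*(-122) - 6478 = -61/84 - 6478 = -544213/84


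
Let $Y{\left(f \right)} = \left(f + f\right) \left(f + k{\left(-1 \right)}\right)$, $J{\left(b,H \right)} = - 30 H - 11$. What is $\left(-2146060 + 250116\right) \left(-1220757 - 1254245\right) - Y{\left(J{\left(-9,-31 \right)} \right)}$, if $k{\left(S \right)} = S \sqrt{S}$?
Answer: $4692463502766 + 1838 i \approx 4.6925 \cdot 10^{12} + 1838.0 i$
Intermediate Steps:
$k{\left(S \right)} = S^{\frac{3}{2}}$
$J{\left(b,H \right)} = -11 - 30 H$
$Y{\left(f \right)} = 2 f \left(f - i\right)$ ($Y{\left(f \right)} = \left(f + f\right) \left(f + \left(-1\right)^{\frac{3}{2}}\right) = 2 f \left(f - i\right)$)
$\left(-2146060 + 250116\right) \left(-1220757 - 1254245\right) - Y{\left(J{\left(-9,-31 \right)} \right)} = \left(-2146060 + 250116\right) \left(-1220757 - 1254245\right) - 2 \left(-11 - -930\right) \left(\left(-11 - -930\right) - i\right) = \left(-1895944\right) \left(-2475002\right) - 2 \left(-11 + 930\right) \left(\left(-11 + 930\right) - i\right) = 4692465191888 - 2 \cdot 919 \left(919 - i\right) = 4692465191888 - \left(1689122 - 1838 i\right) = 4692463502766 + 1838 i$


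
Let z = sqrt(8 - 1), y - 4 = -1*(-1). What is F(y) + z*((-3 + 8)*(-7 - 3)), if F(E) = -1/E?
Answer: -1/5 - 50*sqrt(7) ≈ -132.49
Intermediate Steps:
y = 5 (y = 4 - 1*(-1) = 4 + 1 = 5)
z = sqrt(7) ≈ 2.6458
F(y) + z*((-3 + 8)*(-7 - 3)) = -1/5 + sqrt(7)*((-3 + 8)*(-7 - 3)) = -1*1/5 + sqrt(7)*(5*(-10)) = -1/5 + sqrt(7)*(-50) = -1/5 - 50*sqrt(7)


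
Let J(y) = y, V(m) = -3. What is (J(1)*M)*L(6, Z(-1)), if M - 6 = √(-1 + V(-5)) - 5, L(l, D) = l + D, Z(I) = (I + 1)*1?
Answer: 6 + 12*I ≈ 6.0 + 12.0*I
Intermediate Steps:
Z(I) = 1 + I (Z(I) = (1 + I)*1 = 1 + I)
L(l, D) = D + l
M = 1 + 2*I (M = 6 + (√(-1 - 3) - 5) = 6 + (√(-4) - 5) = 6 + (2*I - 5) = 6 + (-5 + 2*I) = 1 + 2*I ≈ 1.0 + 2.0*I)
(J(1)*M)*L(6, Z(-1)) = (1*(1 + 2*I))*((1 - 1) + 6) = (1 + 2*I)*(0 + 6) = (1 + 2*I)*6 = 6 + 12*I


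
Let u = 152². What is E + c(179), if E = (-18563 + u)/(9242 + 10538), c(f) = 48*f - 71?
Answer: 168549921/19780 ≈ 8521.2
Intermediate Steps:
u = 23104
c(f) = -71 + 48*f
E = 4541/19780 (E = (-18563 + 23104)/(9242 + 10538) = 4541/19780 ≈ 0.22958)
E + c(179) = 4541/19780 + (-71 + 48*179) = 4541/19780 + (-71 + 8592) = 4541/19780 + 8521 = 168549921/19780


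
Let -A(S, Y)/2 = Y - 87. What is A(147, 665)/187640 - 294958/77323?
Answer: -13858826127/3627221930 ≈ -3.8208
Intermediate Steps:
A(S, Y) = 174 - 2*Y (A(S, Y) = -2*(Y - 87) = -2*(-87 + Y) = 174 - 2*Y)
A(147, 665)/187640 - 294958/77323 = (174 - 2*665)/187640 - 294958/77323 = (174 - 1330)*(1/187640) - 294958*1/77323 = -1156*1/187640 - 294958/77323 = -289/46910 - 294958/77323 = -13858826127/3627221930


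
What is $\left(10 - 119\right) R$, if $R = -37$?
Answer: $4033$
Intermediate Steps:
$\left(10 - 119\right) R = \left(10 - 119\right) \left(-37\right) = \left(-109\right) \left(-37\right) = 4033$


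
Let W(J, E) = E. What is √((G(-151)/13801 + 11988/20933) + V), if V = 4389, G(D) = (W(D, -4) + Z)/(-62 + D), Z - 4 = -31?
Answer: 802*√213565651216695213/5594083539 ≈ 66.254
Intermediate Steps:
Z = -27 (Z = 4 - 31 = -27)
G(D) = -31/(-62 + D) (G(D) = (-4 - 27)/(-62 + D) = -31/(-62 + D))
√((G(-151)/13801 + 11988/20933) + V) = √((-31/(-62 - 151)/13801 + 11988/20933) + 4389) = √((-31/(-213)*(1/13801) + 11988*(1/20933)) + 4389) = √((-31*(-1/213)*(1/13801) + 11988/20933) + 4389) = √(((31/213)*(1/13801) + 11988/20933) + 4389) = √((31/2939613 + 11988/20933) + 4389) = √(35240729567/61534918929 + 4389) = √(270111999908948/61534918929) = 802*√213565651216695213/5594083539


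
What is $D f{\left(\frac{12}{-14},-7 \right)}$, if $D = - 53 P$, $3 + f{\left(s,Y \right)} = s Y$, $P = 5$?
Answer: $-795$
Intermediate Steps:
$f{\left(s,Y \right)} = -3 + Y s$ ($f{\left(s,Y \right)} = -3 + s Y = -3 + Y s$)
$D = -265$ ($D = \left(-53\right) 5 = -265$)
$D f{\left(\frac{12}{-14},-7 \right)} = - 265 \left(-3 - 7 \frac{12}{-14}\right) = - 265 \left(-3 - 7 \cdot 12 \left(- \frac{1}{14}\right)\right) = - 265 \left(-3 - -6\right) = - 265 \left(-3 + 6\right) = \left(-265\right) 3 = -795$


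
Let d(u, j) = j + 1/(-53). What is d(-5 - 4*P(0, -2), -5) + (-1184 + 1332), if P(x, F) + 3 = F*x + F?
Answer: 7578/53 ≈ 142.98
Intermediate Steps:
P(x, F) = -3 + F + F*x (P(x, F) = -3 + (F*x + F) = -3 + (F + F*x) = -3 + F + F*x)
d(u, j) = -1/53 + j (d(u, j) = j - 1/53 = -1/53 + j)
d(-5 - 4*P(0, -2), -5) + (-1184 + 1332) = (-1/53 - 5) + (-1184 + 1332) = -266/53 + 148 = 7578/53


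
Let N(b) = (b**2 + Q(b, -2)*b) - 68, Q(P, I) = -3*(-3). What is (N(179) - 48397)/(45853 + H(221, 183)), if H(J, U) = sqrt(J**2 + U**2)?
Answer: -679220489/2102415279 + 14813*sqrt(82330)/2102415279 ≈ -0.32104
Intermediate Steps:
Q(P, I) = 9
N(b) = -68 + b**2 + 9*b (N(b) = (b**2 + 9*b) - 68 = -68 + b**2 + 9*b)
(N(179) - 48397)/(45853 + H(221, 183)) = ((-68 + 179**2 + 9*179) - 48397)/(45853 + sqrt(221**2 + 183**2)) = ((-68 + 32041 + 1611) - 48397)/(45853 + sqrt(48841 + 33489)) = (33584 - 48397)/(45853 + sqrt(82330)) = -14813/(45853 + sqrt(82330))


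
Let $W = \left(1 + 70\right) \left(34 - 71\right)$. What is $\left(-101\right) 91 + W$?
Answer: $-11818$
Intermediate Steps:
$W = -2627$ ($W = 71 \left(-37\right) = -2627$)
$\left(-101\right) 91 + W = \left(-101\right) 91 - 2627 = -9191 - 2627 = -11818$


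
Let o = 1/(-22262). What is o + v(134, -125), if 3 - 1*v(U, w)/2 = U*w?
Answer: 745910571/22262 ≈ 33506.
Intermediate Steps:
v(U, w) = 6 - 2*U*w
o = -1/22262 ≈ -4.4920e-5
o + v(134, -125) = -1/22262 + (6 - 2*134*(-125)) = -1/22262 + (6 + 33500) = -1/22262 + 33506 = 745910571/22262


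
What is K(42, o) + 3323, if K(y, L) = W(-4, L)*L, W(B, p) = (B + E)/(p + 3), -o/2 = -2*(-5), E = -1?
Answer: 56391/17 ≈ 3317.1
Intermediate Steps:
o = -20 (o = -(-4)*(-5) = -2*10 = -20)
W(B, p) = (-1 + B)/(3 + p) (W(B, p) = (B - 1)/(p + 3) = (-1 + B)/(3 + p))
K(y, L) = -5*L/(3 + L) (K(y, L) = ((-1 - 4)/(3 + L))*L = (-5/(3 + L))*L = -5*L/(3 + L))
K(42, o) + 3323 = -5*(-20)/(3 - 20) + 3323 = -5*(-20)/(-17) + 3323 = -5*(-20)*(-1/17) + 3323 = -100/17 + 3323 = 56391/17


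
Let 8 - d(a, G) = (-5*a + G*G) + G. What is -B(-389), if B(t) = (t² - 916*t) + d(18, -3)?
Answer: -507737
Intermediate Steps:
d(a, G) = 8 - G - G² + 5*a (d(a, G) = 8 - ((-5*a + G*G) + G) = 8 - ((-5*a + G²) + G) = 8 - ((G² - 5*a) + G) = 8 - (G + G² - 5*a) = 8 + (-G - G² + 5*a) = 8 - G - G² + 5*a)
B(t) = 92 + t² - 916*t (B(t) = (t² - 916*t) + (8 - 1*(-3) - 1*(-3)² + 5*18) = (t² - 916*t) + (8 + 3 - 1*9 + 90) = (t² - 916*t) + (8 + 3 - 9 + 90) = (t² - 916*t) + 92 = 92 + t² - 916*t)
-B(-389) = -(92 + (-389)² - 916*(-389)) = -(92 + 151321 + 356324) = -1*507737 = -507737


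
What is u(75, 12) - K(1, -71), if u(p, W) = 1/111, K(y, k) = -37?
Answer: 4108/111 ≈ 37.009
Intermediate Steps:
u(p, W) = 1/111
u(75, 12) - K(1, -71) = 1/111 - 1*(-37) = 1/111 + 37 = 4108/111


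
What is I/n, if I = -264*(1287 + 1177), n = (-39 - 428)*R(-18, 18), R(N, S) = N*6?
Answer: -54208/4203 ≈ -12.897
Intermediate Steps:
R(N, S) = 6*N
n = 50436 (n = (-39 - 428)*(6*(-18)) = -467*(-108) = 50436)
I = -650496 (I = -264*2464 = -650496)
I/n = -650496/50436 = -650496*1/50436 = -54208/4203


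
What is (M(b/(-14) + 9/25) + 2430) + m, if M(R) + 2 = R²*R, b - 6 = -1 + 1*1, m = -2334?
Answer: 503779522/5359375 ≈ 94.000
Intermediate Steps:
b = 6 (b = 6 + (-1 + 1*1) = 6 + (-1 + 1) = 6 + 0 = 6)
M(R) = -2 + R³ (M(R) = -2 + R²*R = -2 + R³)
(M(b/(-14) + 9/25) + 2430) + m = ((-2 + (6/(-14) + 9/25)³) + 2430) - 2334 = ((-2 + (6*(-1/14) + 9*(1/25))³) + 2430) - 2334 = ((-2 + (-3/7 + 9/25)³) + 2430) - 2334 = ((-2 + (-12/175)³) + 2430) - 2334 = ((-2 - 1728/5359375) + 2430) - 2334 = (-10720478/5359375 + 2430) - 2334 = 13012560772/5359375 - 2334 = 503779522/5359375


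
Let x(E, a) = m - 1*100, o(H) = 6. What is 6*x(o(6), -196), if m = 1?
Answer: -594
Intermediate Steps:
x(E, a) = -99 (x(E, a) = 1 - 1*100 = 1 - 100 = -99)
6*x(o(6), -196) = 6*(-99) = -594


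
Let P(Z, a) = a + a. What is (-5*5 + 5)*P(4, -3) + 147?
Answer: 267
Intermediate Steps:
P(Z, a) = 2*a
(-5*5 + 5)*P(4, -3) + 147 = (-5*5 + 5)*(2*(-3)) + 147 = (-25 + 5)*(-6) + 147 = -20*(-6) + 147 = 120 + 147 = 267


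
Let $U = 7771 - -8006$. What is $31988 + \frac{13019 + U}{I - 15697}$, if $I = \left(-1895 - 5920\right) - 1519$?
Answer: $\frac{800662832}{25031} \approx 31987.0$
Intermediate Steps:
$I = -9334$ ($I = \left(-1895 - 5920\right) - 1519 = -7815 - 1519 = -9334$)
$U = 15777$ ($U = 7771 + 8006 = 15777$)
$31988 + \frac{13019 + U}{I - 15697} = 31988 + \frac{13019 + 15777}{-9334 - 15697} = 31988 + \frac{28796}{-25031} = 31988 + 28796 \left(- \frac{1}{25031}\right) = 31988 - \frac{28796}{25031} = \frac{800662832}{25031}$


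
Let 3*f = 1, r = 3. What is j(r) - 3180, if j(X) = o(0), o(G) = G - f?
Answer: -9541/3 ≈ -3180.3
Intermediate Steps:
f = ⅓ (f = (⅓)*1 = ⅓ ≈ 0.33333)
o(G) = -⅓ + G (o(G) = G - 1*⅓ = G - ⅓ = -⅓ + G)
j(X) = -⅓ (j(X) = -⅓ + 0 = -⅓)
j(r) - 3180 = -⅓ - 3180 = -9541/3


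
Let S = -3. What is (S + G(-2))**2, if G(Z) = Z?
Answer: 25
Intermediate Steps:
(S + G(-2))**2 = (-3 - 2)**2 = (-5)**2 = 25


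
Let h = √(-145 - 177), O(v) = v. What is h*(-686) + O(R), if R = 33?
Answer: 33 - 686*I*√322 ≈ 33.0 - 12310.0*I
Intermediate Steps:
h = I*√322 (h = √(-322) = I*√322 ≈ 17.944*I)
h*(-686) + O(R) = (I*√322)*(-686) + 33 = -686*I*√322 + 33 = 33 - 686*I*√322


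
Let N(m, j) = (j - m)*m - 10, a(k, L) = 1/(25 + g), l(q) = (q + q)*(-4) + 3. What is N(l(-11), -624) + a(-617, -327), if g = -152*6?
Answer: -57721526/887 ≈ -65075.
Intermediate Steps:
g = -912
l(q) = 3 - 8*q (l(q) = (2*q)*(-4) + 3 = -8*q + 3 = 3 - 8*q)
a(k, L) = -1/887 (a(k, L) = 1/(25 - 912) = 1/(-887) = -1/887)
N(m, j) = -10 + m*(j - m) (N(m, j) = m*(j - m) - 10 = -10 + m*(j - m))
N(l(-11), -624) + a(-617, -327) = (-10 - (3 - 8*(-11))**2 - 624*(3 - 8*(-11))) - 1/887 = (-10 - (3 + 88)**2 - 624*(3 + 88)) - 1/887 = (-10 - 1*91**2 - 624*91) - 1/887 = (-10 - 1*8281 - 56784) - 1/887 = (-10 - 8281 - 56784) - 1/887 = -65075 - 1/887 = -57721526/887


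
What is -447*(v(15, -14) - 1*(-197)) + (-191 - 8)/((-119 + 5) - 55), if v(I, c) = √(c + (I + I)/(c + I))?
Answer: -15183944/169 ≈ -89846.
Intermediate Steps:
v(I, c) = √(c + 2*I/(I + c)) (v(I, c) = √(c + (2*I)/(I + c)) = √(c + 2*I/(I + c)))
-447*(v(15, -14) - 1*(-197)) + (-191 - 8)/((-119 + 5) - 55) = -447*(√((2*15 - 14*(15 - 14))/(15 - 14)) - 1*(-197)) + (-191 - 8)/((-119 + 5) - 55) = -447*(√((30 - 14*1)/1) + 197) - 199/(-114 - 55) = -447*(√(1*(30 - 14)) + 197) - 199/(-169) = -447*(√(1*16) + 197) - 199*(-1/169) = -447*(√16 + 197) + 199/169 = -447*(4 + 197) + 199/169 = -447*201 + 199/169 = -89847 + 199/169 = -15183944/169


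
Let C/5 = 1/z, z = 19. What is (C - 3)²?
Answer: 2704/361 ≈ 7.4903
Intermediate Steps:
C = 5/19 ≈ 0.26316
(C - 3)² = (5/19 - 3)² = (-52/19)² = 2704/361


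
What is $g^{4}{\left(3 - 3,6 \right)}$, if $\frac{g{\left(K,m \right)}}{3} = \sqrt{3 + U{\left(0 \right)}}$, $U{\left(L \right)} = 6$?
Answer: $6561$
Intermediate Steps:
$g{\left(K,m \right)} = 9$ ($g{\left(K,m \right)} = 3 \sqrt{3 + 6} = 3 \sqrt{9} = 3 \cdot 3 = 9$)
$g^{4}{\left(3 - 3,6 \right)} = 9^{4} = 6561$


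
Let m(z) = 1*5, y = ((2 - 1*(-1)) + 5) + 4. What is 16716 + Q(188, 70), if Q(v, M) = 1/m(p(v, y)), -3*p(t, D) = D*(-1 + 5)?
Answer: 83581/5 ≈ 16716.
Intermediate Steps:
y = 12 (y = ((2 + 1) + 5) + 4 = (3 + 5) + 4 = 8 + 4 = 12)
p(t, D) = -4*D/3 (p(t, D) = -D*(-1 + 5)/3 = -D*4/3 = -4*D/3)
m(z) = 5
Q(v, M) = ⅕ (Q(v, M) = 1/5 = ⅕)
16716 + Q(188, 70) = 16716 + ⅕ = 83581/5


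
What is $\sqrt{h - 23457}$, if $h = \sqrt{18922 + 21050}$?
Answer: $\sqrt{-23457 + 2 \sqrt{9993}} \approx 152.5 i$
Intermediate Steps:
$h = 2 \sqrt{9993}$ ($h = \sqrt{39972} = 2 \sqrt{9993} \approx 199.93$)
$\sqrt{h - 23457} = \sqrt{2 \sqrt{9993} - 23457} = \sqrt{-23457 + 2 \sqrt{9993}}$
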